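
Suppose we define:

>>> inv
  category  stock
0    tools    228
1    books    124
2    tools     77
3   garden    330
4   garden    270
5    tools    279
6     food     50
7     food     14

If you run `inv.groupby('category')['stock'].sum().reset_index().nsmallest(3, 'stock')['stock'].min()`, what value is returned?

group by category, sum of stock:
category
books     124
food       64
garden    600
tools     584
Name: stock, dtype: int64
reset_index():
  category  stock
0    books    124
1     food     64
2   garden    600
3    tools    584
take 3 rows with smallest stock:
  category  stock
1     food     64
0    books    124
3    tools    584
Finally, min of column 'stock' = 64.

64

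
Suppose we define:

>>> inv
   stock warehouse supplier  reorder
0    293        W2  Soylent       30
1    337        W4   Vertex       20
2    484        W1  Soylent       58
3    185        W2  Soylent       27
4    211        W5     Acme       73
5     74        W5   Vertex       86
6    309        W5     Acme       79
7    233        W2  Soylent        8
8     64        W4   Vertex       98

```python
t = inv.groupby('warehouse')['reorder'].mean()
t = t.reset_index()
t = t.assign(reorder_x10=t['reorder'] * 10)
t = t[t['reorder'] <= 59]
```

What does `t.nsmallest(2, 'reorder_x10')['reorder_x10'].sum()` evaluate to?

796.666666667

group by warehouse, mean of reorder:
warehouse
W1    58.000000
W2    21.666667
W4    59.000000
W5    79.333333
Name: reorder, dtype: float64
reset_index():
  warehouse    reorder
0        W1  58.000000
1        W2  21.666667
2        W4  59.000000
3        W5  79.333333
add column reorder_x10 = t['reorder'] * 10:
  warehouse    reorder  reorder_x10
0        W1  58.000000   580.000000
1        W2  21.666667   216.666667
2        W4  59.000000   590.000000
3        W5  79.333333   793.333333
filter rows where reorder <= 59:
  warehouse    reorder  reorder_x10
0        W1  58.000000   580.000000
1        W2  21.666667   216.666667
2        W4  59.000000   590.000000
take 2 rows with smallest reorder_x10:
  warehouse    reorder  reorder_x10
1        W2  21.666667   216.666667
0        W1  58.000000   580.000000
sum of column 'reorder_x10' → 796.666666667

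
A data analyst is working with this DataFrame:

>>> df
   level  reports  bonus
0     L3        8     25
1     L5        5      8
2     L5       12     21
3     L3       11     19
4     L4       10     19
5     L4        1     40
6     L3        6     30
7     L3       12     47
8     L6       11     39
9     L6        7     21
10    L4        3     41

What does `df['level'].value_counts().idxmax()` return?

value_counts of level:
level
L3    4
L4    3
L5    2
L6    2
Name: count, dtype: int64

L3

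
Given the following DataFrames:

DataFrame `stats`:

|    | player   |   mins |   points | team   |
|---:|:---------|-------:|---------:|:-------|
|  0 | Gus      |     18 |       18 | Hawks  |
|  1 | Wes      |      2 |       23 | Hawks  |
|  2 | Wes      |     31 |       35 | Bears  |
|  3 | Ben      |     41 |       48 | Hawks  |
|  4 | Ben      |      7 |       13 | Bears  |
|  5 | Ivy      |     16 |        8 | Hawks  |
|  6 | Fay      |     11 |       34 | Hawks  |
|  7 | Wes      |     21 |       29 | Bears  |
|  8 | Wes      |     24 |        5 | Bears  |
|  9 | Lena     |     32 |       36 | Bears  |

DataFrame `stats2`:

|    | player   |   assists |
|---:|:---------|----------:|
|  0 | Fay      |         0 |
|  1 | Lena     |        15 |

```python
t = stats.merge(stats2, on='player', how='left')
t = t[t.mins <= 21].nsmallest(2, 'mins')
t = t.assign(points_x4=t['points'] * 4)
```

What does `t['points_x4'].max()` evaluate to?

92

merge on 'player' (how='left') → 10 rows:
  player  mins  points   team  assists
0    Gus    18      18  Hawks      NaN
1    Wes     2      23  Hawks      NaN
2    Wes    31      35  Bears      NaN
3    Ben    41      48  Hawks      NaN
4    Ben     7      13  Bears      NaN
5    Ivy    16       8  Hawks      NaN
6    Fay    11      34  Hawks      0.0
7    Wes    21      29  Bears      NaN
8    Wes    24       5  Bears      NaN
9   Lena    32      36  Bears     15.0
filter rows where mins <= 21:
  player  mins  points   team  assists
0    Gus    18      18  Hawks      NaN
1    Wes     2      23  Hawks      NaN
4    Ben     7      13  Bears      NaN
5    Ivy    16       8  Hawks      NaN
6    Fay    11      34  Hawks      0.0
7    Wes    21      29  Bears      NaN
take 2 rows with smallest mins:
  player  mins  points   team  assists
1    Wes     2      23  Hawks      NaN
4    Ben     7      13  Bears      NaN
add column points_x4 = t['points'] * 4:
  player  mins  points   team  assists  points_x4
1    Wes     2      23  Hawks      NaN         92
4    Ben     7      13  Bears      NaN         52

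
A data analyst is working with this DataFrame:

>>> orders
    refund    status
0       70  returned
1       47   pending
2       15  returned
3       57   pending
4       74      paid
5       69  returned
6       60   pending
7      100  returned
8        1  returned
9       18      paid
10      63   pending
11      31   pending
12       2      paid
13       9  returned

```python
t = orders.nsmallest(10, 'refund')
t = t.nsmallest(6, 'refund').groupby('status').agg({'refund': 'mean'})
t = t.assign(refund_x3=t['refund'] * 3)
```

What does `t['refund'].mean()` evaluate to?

take 10 rows with smallest refund:
    refund    status
8        1  returned
12       2      paid
13       9  returned
2       15  returned
9       18      paid
11      31   pending
1       47   pending
3       57   pending
6       60   pending
10      63   pending
take 6 rows with smallest refund:
    refund    status
8        1  returned
12       2      paid
13       9  returned
2       15  returned
9       18      paid
11      31   pending
group by status, mean of refund:
             refund
status             
paid      10.000000
pending   31.000000
returned   8.333333
add column refund_x3 = t['refund'] * 3:
             refund  refund_x3
status                        
paid      10.000000       30.0
pending   31.000000       93.0
returned   8.333333       25.0
So mean() = 16.4444444444.

16.4444444444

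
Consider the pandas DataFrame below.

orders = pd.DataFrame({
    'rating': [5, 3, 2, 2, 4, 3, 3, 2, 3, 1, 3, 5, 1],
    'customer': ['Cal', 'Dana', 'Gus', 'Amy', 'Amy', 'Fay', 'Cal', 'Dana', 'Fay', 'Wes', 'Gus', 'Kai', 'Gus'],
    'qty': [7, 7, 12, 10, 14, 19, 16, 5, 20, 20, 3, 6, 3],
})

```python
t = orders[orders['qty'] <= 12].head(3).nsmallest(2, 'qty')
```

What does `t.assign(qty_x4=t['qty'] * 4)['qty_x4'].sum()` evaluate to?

56

filter rows where qty <= 12:
    rating customer  qty
0        5      Cal    7
1        3     Dana    7
2        2      Gus   12
3        2      Amy   10
7        2     Dana    5
10       3      Gus    3
11       5      Kai    6
12       1      Gus    3
take first 3 rows:
   rating customer  qty
0       5      Cal    7
1       3     Dana    7
2       2      Gus   12
take 2 rows with smallest qty:
   rating customer  qty
0       5      Cal    7
1       3     Dana    7
add column qty_x4 = t['qty'] * 4:
   rating customer  qty  qty_x4
0       5      Cal    7      28
1       3     Dana    7      28
So sum() = 56.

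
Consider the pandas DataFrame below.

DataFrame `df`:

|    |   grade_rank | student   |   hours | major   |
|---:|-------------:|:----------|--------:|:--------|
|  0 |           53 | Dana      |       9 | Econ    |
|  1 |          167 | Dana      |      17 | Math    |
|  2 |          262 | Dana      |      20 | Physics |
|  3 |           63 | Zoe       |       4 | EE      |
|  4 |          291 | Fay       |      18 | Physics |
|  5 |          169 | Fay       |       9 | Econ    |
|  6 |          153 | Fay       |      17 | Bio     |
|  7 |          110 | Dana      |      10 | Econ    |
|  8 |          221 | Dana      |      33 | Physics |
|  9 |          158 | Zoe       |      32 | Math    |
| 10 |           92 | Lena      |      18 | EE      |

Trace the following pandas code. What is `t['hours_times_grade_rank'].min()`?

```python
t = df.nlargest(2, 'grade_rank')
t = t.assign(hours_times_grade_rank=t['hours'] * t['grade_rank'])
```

take 2 rows with largest grade_rank:
   grade_rank student  hours    major
4         291     Fay     18  Physics
2         262    Dana     20  Physics
add column hours_times_grade_rank = t['hours'] * t['grade_rank']:
   grade_rank student  hours    major  hours_times_grade_rank
4         291     Fay     18  Physics                    5238
2         262    Dana     20  Physics                    5240
Reading off the min of column 'hours_times_grade_rank', we get 5238.

5238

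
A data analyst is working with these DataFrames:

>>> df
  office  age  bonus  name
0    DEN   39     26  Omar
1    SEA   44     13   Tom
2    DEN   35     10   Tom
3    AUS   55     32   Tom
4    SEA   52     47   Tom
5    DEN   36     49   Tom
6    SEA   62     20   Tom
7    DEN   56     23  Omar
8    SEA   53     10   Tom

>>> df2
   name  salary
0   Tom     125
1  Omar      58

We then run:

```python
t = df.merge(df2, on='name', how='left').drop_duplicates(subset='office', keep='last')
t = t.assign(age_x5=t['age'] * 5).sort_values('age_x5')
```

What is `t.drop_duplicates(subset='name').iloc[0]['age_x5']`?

265

merge on 'name' (how='left') → 9 rows:
  office  age  bonus  name  salary
0    DEN   39     26  Omar      58
1    SEA   44     13   Tom     125
2    DEN   35     10   Tom     125
3    AUS   55     32   Tom     125
4    SEA   52     47   Tom     125
5    DEN   36     49   Tom     125
6    SEA   62     20   Tom     125
7    DEN   56     23  Omar      58
8    SEA   53     10   Tom     125
drop duplicate office (keep=last):
  office  age  bonus  name  salary
3    AUS   55     32   Tom     125
7    DEN   56     23  Omar      58
8    SEA   53     10   Tom     125
add column age_x5 = t['age'] * 5:
  office  age  bonus  name  salary  age_x5
3    AUS   55     32   Tom     125     275
7    DEN   56     23  Omar      58     280
8    SEA   53     10   Tom     125     265
sort by age_x5:
  office  age  bonus  name  salary  age_x5
8    SEA   53     10   Tom     125     265
3    AUS   55     32   Tom     125     275
7    DEN   56     23  Omar      58     280
drop duplicate name (keep=first):
  office  age  bonus  name  salary  age_x5
8    SEA   53     10   Tom     125     265
7    DEN   56     23  Omar      58     280
The value at position 0, column 'age_x5' is 265.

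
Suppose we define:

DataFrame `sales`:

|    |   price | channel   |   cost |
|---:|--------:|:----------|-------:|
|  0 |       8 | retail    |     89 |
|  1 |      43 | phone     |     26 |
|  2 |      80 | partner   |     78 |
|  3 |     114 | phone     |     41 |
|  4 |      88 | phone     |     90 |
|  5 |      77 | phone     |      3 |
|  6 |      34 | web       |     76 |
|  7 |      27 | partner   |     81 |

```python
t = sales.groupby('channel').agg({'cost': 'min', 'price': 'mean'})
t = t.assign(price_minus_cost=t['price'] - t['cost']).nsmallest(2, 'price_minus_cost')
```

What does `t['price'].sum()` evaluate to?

group by channel: min(cost), mean(price):
         cost  price
channel             
partner    78   53.5
phone       3   80.5
retail     89    8.0
web        76   34.0
add column price_minus_cost = t['price'] - t['cost']:
         cost  price  price_minus_cost
channel                               
partner    78   53.5             -24.5
phone       3   80.5              77.5
retail     89    8.0             -81.0
web        76   34.0             -42.0
take 2 rows with smallest price_minus_cost:
         cost  price  price_minus_cost
channel                               
retail     89    8.0             -81.0
web        76   34.0             -42.0
Reading off the sum of column 'price', we get 42.0.

42.0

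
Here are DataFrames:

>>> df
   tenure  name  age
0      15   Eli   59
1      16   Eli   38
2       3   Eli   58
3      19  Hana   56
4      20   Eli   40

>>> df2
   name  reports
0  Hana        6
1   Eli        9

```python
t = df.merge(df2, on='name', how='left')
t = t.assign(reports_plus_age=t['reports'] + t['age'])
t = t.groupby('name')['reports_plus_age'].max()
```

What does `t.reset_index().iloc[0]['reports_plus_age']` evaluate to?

68

merge on 'name' (how='left') → 5 rows:
   tenure  name  age  reports
0      15   Eli   59        9
1      16   Eli   38        9
2       3   Eli   58        9
3      19  Hana   56        6
4      20   Eli   40        9
add column reports_plus_age = t['reports'] + t['age']:
   tenure  name  age  reports  reports_plus_age
0      15   Eli   59        9                68
1      16   Eli   38        9                47
2       3   Eli   58        9                67
3      19  Hana   56        6                62
4      20   Eli   40        9                49
group by name, max of reports_plus_age:
name
Eli     68
Hana    62
Name: reports_plus_age, dtype: int64
reset_index():
   name  reports_plus_age
0   Eli                68
1  Hana                62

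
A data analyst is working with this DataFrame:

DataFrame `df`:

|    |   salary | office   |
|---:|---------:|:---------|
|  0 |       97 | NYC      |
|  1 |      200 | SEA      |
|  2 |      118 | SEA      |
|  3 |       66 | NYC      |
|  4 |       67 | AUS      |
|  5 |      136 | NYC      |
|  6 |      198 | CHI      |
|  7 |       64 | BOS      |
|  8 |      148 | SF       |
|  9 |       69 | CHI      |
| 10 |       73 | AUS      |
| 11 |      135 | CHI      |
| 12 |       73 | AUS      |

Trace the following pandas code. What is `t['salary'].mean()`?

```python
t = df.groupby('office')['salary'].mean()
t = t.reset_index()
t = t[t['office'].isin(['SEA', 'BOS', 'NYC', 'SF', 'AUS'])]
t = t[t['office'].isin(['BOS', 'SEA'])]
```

group by office, mean of salary:
office
AUS     71.000000
BOS     64.000000
CHI    134.000000
NYC     99.666667
SEA    159.000000
SF     148.000000
Name: salary, dtype: float64
reset_index():
  office      salary
0    AUS   71.000000
1    BOS   64.000000
2    CHI  134.000000
3    NYC   99.666667
4    SEA  159.000000
5     SF  148.000000
filter rows where office in ['SEA', 'BOS', 'NYC', 'SF', 'AUS']:
  office      salary
0    AUS   71.000000
1    BOS   64.000000
3    NYC   99.666667
4    SEA  159.000000
5     SF  148.000000
filter rows where office in ['BOS', 'SEA']:
  office  salary
1    BOS    64.0
4    SEA   159.0

111.5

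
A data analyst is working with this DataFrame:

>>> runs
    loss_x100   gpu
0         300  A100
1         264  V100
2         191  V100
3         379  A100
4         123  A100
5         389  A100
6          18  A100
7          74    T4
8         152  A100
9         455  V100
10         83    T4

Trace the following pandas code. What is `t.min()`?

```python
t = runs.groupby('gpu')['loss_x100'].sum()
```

157

group by gpu, sum of loss_x100:
gpu
A100    1361
T4       157
V100     910
Name: loss_x100, dtype: int64
The min of the resulting series is 157.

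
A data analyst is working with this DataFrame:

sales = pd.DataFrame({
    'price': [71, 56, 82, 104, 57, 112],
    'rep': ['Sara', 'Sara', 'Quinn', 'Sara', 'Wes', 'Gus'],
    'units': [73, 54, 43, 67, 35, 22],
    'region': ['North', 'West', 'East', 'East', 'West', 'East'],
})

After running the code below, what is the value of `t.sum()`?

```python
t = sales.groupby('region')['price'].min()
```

209

group by region, min of price:
region
East     82
North    71
West     56
Name: price, dtype: int64
Taking the sum of the resulting series gives 209.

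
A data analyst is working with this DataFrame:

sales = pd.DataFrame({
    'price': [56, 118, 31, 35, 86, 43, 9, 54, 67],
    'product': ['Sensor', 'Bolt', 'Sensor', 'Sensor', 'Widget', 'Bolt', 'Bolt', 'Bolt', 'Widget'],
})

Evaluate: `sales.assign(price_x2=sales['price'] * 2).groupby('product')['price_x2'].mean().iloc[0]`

add column price_x2 = sales['price'] * 2:
   price product  price_x2
0     56  Sensor       112
1    118    Bolt       236
2     31  Sensor        62
3     35  Sensor        70
4     86  Widget       172
5     43    Bolt        86
6      9    Bolt        18
7     54    Bolt       108
8     67  Widget       134
group by product, mean of price_x2:
product
Bolt      112.000000
Sensor     81.333333
Widget    153.000000
Name: price_x2, dtype: float64
The value at position 0 is 112.0.

112.0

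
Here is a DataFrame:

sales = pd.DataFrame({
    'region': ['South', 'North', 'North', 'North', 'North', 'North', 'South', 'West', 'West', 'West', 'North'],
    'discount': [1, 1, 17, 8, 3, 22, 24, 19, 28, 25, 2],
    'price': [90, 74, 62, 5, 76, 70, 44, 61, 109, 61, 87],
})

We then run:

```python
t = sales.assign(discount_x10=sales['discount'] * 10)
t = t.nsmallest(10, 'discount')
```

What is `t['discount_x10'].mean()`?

add column discount_x10 = sales['discount'] * 10:
   region  discount  price  discount_x10
0   South         1     90            10
1   North         1     74            10
2   North        17     62           170
3   North         8      5            80
4   North         3     76            30
5   North        22     70           220
6   South        24     44           240
7    West        19     61           190
8    West        28    109           280
9    West        25     61           250
10  North         2     87            20
take 10 rows with smallest discount:
   region  discount  price  discount_x10
0   South         1     90            10
1   North         1     74            10
10  North         2     87            20
4   North         3     76            30
3   North         8      5            80
2   North        17     62           170
7    West        19     61           190
5   North        22     70           220
6   South        24     44           240
9    West        25     61           250
Then the mean of column 'discount_x10': 122.0

122.0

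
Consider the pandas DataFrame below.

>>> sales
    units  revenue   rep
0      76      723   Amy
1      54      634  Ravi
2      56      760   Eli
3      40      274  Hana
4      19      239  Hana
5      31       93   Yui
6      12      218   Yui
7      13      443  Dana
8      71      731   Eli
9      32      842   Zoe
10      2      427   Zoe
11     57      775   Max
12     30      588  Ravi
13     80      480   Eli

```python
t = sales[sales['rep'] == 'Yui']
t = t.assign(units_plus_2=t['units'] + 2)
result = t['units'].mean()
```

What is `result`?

filter rows where rep == 'Yui':
   units  revenue  rep
5     31       93  Yui
6     12      218  Yui
add column units_plus_2 = t['units'] + 2:
   units  revenue  rep  units_plus_2
5     31       93  Yui            33
6     12      218  Yui            14
The mean of column 'units' is 21.5.

21.5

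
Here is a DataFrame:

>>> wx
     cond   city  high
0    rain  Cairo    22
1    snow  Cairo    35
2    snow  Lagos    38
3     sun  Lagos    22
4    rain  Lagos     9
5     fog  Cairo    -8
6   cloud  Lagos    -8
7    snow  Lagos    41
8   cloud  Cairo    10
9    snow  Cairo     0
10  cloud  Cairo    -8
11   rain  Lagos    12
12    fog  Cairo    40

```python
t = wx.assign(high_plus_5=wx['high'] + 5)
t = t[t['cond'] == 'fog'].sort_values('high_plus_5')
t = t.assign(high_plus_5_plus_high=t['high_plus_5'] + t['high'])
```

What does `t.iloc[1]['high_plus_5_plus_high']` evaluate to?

85

add column high_plus_5 = wx['high'] + 5:
     cond   city  high  high_plus_5
0    rain  Cairo    22           27
1    snow  Cairo    35           40
2    snow  Lagos    38           43
3     sun  Lagos    22           27
4    rain  Lagos     9           14
5     fog  Cairo    -8           -3
6   cloud  Lagos    -8           -3
7    snow  Lagos    41           46
8   cloud  Cairo    10           15
9    snow  Cairo     0            5
10  cloud  Cairo    -8           -3
11   rain  Lagos    12           17
12    fog  Cairo    40           45
filter rows where cond == 'fog':
   cond   city  high  high_plus_5
5   fog  Cairo    -8           -3
12  fog  Cairo    40           45
sort by high_plus_5:
   cond   city  high  high_plus_5
5   fog  Cairo    -8           -3
12  fog  Cairo    40           45
add column high_plus_5_plus_high = t['high_plus_5'] + t['high']:
   cond   city  high  high_plus_5  high_plus_5_plus_high
5   fog  Cairo    -8           -3                    -11
12  fog  Cairo    40           45                     85
Reading off the value at position 1, column 'high_plus_5_plus_high', we get 85.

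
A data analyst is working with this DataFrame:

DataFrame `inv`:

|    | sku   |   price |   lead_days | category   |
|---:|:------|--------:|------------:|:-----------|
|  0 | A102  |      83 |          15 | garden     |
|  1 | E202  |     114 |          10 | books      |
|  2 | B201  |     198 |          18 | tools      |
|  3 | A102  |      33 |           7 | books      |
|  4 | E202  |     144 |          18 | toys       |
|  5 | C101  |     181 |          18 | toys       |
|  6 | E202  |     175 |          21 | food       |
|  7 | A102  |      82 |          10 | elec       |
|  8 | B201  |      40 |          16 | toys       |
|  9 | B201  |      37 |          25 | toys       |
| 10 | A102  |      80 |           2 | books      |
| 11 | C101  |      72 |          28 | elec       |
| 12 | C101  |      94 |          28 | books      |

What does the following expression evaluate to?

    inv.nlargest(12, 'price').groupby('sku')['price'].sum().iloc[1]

275

take 12 rows with largest price:
     sku  price  lead_days category
2   B201    198         18    tools
5   C101    181         18     toys
6   E202    175         21     food
4   E202    144         18     toys
1   E202    114         10    books
12  C101     94         28    books
0   A102     83         15   garden
7   A102     82         10     elec
10  A102     80          2    books
11  C101     72         28     elec
8   B201     40         16     toys
9   B201     37         25     toys
group by sku, sum of price:
sku
A102    245
B201    275
C101    347
E202    433
Name: price, dtype: int64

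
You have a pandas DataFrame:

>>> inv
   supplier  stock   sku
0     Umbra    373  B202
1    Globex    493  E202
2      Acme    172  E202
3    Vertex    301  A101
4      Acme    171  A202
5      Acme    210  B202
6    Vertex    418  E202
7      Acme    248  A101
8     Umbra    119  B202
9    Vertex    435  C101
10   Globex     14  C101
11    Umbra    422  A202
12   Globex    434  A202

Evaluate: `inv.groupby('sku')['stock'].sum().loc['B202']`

702

group by sku, sum of stock:
sku
A101     549
A202    1027
B202     702
C101     449
E202    1083
Name: stock, dtype: int64
Hence 702.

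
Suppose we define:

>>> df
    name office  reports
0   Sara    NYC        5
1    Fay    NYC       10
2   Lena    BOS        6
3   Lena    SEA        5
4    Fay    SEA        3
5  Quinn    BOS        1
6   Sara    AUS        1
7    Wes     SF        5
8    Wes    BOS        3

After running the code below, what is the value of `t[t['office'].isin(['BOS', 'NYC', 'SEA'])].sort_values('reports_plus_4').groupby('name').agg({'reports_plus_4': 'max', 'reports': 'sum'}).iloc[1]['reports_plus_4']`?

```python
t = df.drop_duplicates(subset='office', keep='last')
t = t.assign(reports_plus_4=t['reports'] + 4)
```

7

drop duplicate office (keep=last):
   name office  reports
1   Fay    NYC       10
4   Fay    SEA        3
6  Sara    AUS        1
7   Wes     SF        5
8   Wes    BOS        3
add column reports_plus_4 = t['reports'] + 4:
   name office  reports  reports_plus_4
1   Fay    NYC       10              14
4   Fay    SEA        3               7
6  Sara    AUS        1               5
7   Wes     SF        5               9
8   Wes    BOS        3               7
filter rows where office in ['BOS', 'NYC', 'SEA']:
  name office  reports  reports_plus_4
1  Fay    NYC       10              14
4  Fay    SEA        3               7
8  Wes    BOS        3               7
sort by reports_plus_4:
  name office  reports  reports_plus_4
4  Fay    SEA        3               7
8  Wes    BOS        3               7
1  Fay    NYC       10              14
group by name: max(reports_plus_4), sum(reports):
      reports_plus_4  reports
name                         
Fay               14       13
Wes                7        3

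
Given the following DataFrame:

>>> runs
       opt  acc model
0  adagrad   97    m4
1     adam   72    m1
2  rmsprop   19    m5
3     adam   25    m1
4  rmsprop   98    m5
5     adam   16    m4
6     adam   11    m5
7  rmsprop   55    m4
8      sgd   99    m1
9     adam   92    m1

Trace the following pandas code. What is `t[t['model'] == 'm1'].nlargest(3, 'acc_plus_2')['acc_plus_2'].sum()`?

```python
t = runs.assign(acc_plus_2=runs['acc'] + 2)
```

add column acc_plus_2 = runs['acc'] + 2:
       opt  acc model  acc_plus_2
0  adagrad   97    m4          99
1     adam   72    m1          74
2  rmsprop   19    m5          21
3     adam   25    m1          27
4  rmsprop   98    m5         100
5     adam   16    m4          18
6     adam   11    m5          13
7  rmsprop   55    m4          57
8      sgd   99    m1         101
9     adam   92    m1          94
filter rows where model == 'm1':
    opt  acc model  acc_plus_2
1  adam   72    m1          74
3  adam   25    m1          27
8   sgd   99    m1         101
9  adam   92    m1          94
take 3 rows with largest acc_plus_2:
    opt  acc model  acc_plus_2
8   sgd   99    m1         101
9  adam   92    m1          94
1  adam   72    m1          74
The sum of column 'acc_plus_2' is 269.

269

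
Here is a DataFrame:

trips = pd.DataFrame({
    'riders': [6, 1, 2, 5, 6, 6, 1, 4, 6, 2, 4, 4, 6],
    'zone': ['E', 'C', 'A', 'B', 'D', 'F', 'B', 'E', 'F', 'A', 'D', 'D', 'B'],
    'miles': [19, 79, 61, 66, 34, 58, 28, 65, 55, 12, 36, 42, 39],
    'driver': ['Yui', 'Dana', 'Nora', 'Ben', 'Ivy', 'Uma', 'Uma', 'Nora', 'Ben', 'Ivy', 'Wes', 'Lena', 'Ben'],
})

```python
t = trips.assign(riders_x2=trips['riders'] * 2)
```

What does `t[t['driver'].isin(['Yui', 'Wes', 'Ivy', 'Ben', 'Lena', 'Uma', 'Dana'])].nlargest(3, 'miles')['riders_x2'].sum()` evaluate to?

add column riders_x2 = trips['riders'] * 2:
    riders zone  miles driver  riders_x2
0        6    E     19    Yui         12
1        1    C     79   Dana          2
2        2    A     61   Nora          4
3        5    B     66    Ben         10
4        6    D     34    Ivy         12
5        6    F     58    Uma         12
6        1    B     28    Uma          2
7        4    E     65   Nora          8
8        6    F     55    Ben         12
9        2    A     12    Ivy          4
10       4    D     36    Wes          8
11       4    D     42   Lena          8
12       6    B     39    Ben         12
filter rows where driver in ['Yui', 'Wes', 'Ivy', 'Ben', 'Lena', 'Uma', 'Dana']:
    riders zone  miles driver  riders_x2
0        6    E     19    Yui         12
1        1    C     79   Dana          2
3        5    B     66    Ben         10
4        6    D     34    Ivy         12
5        6    F     58    Uma         12
6        1    B     28    Uma          2
8        6    F     55    Ben         12
9        2    A     12    Ivy          4
10       4    D     36    Wes          8
11       4    D     42   Lena          8
12       6    B     39    Ben         12
take 3 rows with largest miles:
   riders zone  miles driver  riders_x2
1       1    C     79   Dana          2
3       5    B     66    Ben         10
5       6    F     58    Uma         12

24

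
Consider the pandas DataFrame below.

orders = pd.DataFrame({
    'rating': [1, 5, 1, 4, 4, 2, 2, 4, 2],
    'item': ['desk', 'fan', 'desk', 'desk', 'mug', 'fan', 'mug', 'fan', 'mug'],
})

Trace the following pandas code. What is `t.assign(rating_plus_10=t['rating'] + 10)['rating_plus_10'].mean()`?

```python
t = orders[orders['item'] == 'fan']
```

filter rows where item == 'fan':
   rating item
1       5  fan
5       2  fan
7       4  fan
add column rating_plus_10 = t['rating'] + 10:
   rating item  rating_plus_10
1       5  fan              15
5       2  fan              12
7       4  fan              14
Finally, mean of column 'rating_plus_10' = 13.6666666667.

13.6666666667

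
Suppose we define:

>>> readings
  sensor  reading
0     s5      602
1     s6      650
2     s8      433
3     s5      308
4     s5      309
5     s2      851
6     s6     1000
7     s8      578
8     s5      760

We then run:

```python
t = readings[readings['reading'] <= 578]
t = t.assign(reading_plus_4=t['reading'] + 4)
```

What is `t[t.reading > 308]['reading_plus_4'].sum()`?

filter rows where reading <= 578:
  sensor  reading
2     s8      433
3     s5      308
4     s5      309
7     s8      578
add column reading_plus_4 = t['reading'] + 4:
  sensor  reading  reading_plus_4
2     s8      433             437
3     s5      308             312
4     s5      309             313
7     s8      578             582
filter rows where reading > 308:
  sensor  reading  reading_plus_4
2     s8      433             437
4     s5      309             313
7     s8      578             582

1332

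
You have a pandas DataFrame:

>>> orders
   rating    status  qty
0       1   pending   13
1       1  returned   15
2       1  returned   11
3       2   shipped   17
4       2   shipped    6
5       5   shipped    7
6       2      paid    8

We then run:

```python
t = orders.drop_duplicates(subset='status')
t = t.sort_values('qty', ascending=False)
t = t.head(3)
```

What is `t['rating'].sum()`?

4

drop duplicate status (keep=first):
   rating    status  qty
0       1   pending   13
1       1  returned   15
3       2   shipped   17
6       2      paid    8
sort by qty descending:
   rating    status  qty
3       2   shipped   17
1       1  returned   15
0       1   pending   13
6       2      paid    8
take first 3 rows:
   rating    status  qty
3       2   shipped   17
1       1  returned   15
0       1   pending   13
The sum of column 'rating' is 4.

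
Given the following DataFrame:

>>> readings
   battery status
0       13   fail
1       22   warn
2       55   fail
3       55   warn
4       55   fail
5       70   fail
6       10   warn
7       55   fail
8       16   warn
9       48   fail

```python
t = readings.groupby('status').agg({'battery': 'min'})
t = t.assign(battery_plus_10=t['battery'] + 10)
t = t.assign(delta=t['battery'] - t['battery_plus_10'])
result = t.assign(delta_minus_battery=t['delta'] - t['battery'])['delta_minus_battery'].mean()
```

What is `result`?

-21.5

group by status, min of battery:
        battery
status         
fail         13
warn         10
add column battery_plus_10 = t['battery'] + 10:
        battery  battery_plus_10
status                          
fail         13               23
warn         10               20
add column delta = t['battery'] - t['battery_plus_10']:
        battery  battery_plus_10  delta
status                                 
fail         13               23    -10
warn         10               20    -10
add column delta_minus_battery = t['delta'] - t['battery']:
        battery  battery_plus_10  delta  delta_minus_battery
status                                                      
fail         13               23    -10                  -23
warn         10               20    -10                  -20
The mean of column 'delta_minus_battery' is -21.5.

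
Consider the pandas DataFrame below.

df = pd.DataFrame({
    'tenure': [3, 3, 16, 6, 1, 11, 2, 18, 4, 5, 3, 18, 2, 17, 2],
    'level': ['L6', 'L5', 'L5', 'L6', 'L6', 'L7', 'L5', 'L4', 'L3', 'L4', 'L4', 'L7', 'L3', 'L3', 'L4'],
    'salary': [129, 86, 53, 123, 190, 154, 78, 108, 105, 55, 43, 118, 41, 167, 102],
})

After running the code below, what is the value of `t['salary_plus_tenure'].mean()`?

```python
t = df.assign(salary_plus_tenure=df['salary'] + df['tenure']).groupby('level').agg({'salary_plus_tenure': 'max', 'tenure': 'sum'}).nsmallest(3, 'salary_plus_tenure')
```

126.666666667

add column salary_plus_tenure = df['salary'] + df['tenure']:
    tenure level  salary  salary_plus_tenure
0        3    L6     129                 132
1        3    L5      86                  89
2       16    L5      53                  69
3        6    L6     123                 129
4        1    L6     190                 191
5       11    L7     154                 165
6        2    L5      78                  80
7       18    L4     108                 126
8        4    L3     105                 109
9        5    L4      55                  60
10       3    L4      43                  46
11      18    L7     118                 136
12       2    L3      41                  43
13      17    L3     167                 184
14       2    L4     102                 104
group by level: max(salary_plus_tenure), sum(tenure):
       salary_plus_tenure  tenure
level                            
L3                    184      23
L4                    126      28
L5                     89      21
L6                    191      10
L7                    165      29
take 3 rows with smallest salary_plus_tenure:
       salary_plus_tenure  tenure
level                            
L5                     89      21
L4                    126      28
L7                    165      29
Taking the mean of column 'salary_plus_tenure' gives 126.666666667.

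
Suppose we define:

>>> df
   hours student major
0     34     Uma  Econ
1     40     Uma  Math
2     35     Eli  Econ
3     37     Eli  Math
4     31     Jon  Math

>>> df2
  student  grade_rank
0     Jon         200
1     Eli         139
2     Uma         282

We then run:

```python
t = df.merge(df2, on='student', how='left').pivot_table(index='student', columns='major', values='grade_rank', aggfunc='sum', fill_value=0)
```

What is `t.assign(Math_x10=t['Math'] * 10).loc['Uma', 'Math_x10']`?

2820

merge on 'student' (how='left') → 5 rows:
   hours student major  grade_rank
0     34     Uma  Econ         282
1     40     Uma  Math         282
2     35     Eli  Econ         139
3     37     Eli  Math         139
4     31     Jon  Math         200
pivot: rows=student, cols=major, sum(grade_rank):
major    Econ  Math
student            
Eli       139   139
Jon         0   200
Uma       282   282
add column Math_x10 = t['Math'] * 10:
major    Econ  Math  Math_x10
student                      
Eli       139   139      1390
Jon         0   200      2000
Uma       282   282      2820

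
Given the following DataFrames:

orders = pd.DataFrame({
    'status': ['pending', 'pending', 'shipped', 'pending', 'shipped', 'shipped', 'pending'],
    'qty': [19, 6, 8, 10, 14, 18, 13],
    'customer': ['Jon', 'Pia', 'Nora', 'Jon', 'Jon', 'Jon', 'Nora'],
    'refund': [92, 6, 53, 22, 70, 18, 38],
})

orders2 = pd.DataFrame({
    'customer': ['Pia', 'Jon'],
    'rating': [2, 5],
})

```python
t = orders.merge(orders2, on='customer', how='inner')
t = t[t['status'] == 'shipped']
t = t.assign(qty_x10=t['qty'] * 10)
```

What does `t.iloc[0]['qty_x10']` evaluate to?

merge on 'customer' (how='inner') → 5 rows:
    status  qty customer  refund  rating
0  pending   19      Jon      92       5
1  pending    6      Pia       6       2
2  pending   10      Jon      22       5
3  shipped   14      Jon      70       5
4  shipped   18      Jon      18       5
filter rows where status == 'shipped':
    status  qty customer  refund  rating
3  shipped   14      Jon      70       5
4  shipped   18      Jon      18       5
add column qty_x10 = t['qty'] * 10:
    status  qty customer  refund  rating  qty_x10
3  shipped   14      Jon      70       5      140
4  shipped   18      Jon      18       5      180
value at position 0, column 'qty_x10' → 140

140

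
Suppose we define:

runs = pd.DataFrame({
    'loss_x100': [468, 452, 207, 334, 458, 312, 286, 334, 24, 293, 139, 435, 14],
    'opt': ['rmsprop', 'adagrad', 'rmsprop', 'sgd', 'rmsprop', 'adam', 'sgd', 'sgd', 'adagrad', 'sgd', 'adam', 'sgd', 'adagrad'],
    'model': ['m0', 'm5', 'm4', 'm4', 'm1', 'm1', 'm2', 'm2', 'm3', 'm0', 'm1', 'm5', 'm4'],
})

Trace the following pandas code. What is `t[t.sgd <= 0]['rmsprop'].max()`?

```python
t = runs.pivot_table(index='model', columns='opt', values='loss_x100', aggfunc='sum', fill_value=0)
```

458

pivot: rows=model, cols=opt, sum(loss_x100):
opt    adagrad  adam  rmsprop  sgd
model                             
m0           0     0      468  293
m1           0   451      458    0
m2           0     0        0  620
m3          24     0        0    0
m4          14     0      207  334
m5         452     0        0  435
filter rows where sgd <= 0:
opt    adagrad  adam  rmsprop  sgd
model                             
m1           0   451      458    0
m3          24     0        0    0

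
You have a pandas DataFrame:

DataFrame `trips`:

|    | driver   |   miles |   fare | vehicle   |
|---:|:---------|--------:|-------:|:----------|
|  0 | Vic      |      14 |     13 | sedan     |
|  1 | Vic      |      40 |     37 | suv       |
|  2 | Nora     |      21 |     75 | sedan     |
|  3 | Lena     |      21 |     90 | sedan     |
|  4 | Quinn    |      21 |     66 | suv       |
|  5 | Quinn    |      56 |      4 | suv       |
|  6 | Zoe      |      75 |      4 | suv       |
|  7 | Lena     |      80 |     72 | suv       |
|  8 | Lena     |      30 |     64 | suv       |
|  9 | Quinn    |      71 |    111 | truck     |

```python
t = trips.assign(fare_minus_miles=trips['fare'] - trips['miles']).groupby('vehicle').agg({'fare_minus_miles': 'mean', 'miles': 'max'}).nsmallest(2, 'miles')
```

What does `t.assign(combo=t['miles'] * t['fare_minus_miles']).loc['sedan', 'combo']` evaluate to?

add column fare_minus_miles = trips['fare'] - trips['miles']:
  driver  miles  fare vehicle  fare_minus_miles
0    Vic     14    13   sedan                -1
1    Vic     40    37     suv                -3
2   Nora     21    75   sedan                54
3   Lena     21    90   sedan                69
4  Quinn     21    66     suv                45
5  Quinn     56     4     suv               -52
6    Zoe     75     4     suv               -71
7   Lena     80    72     suv                -8
8   Lena     30    64     suv                34
9  Quinn     71   111   truck                40
group by vehicle: mean(fare_minus_miles), max(miles):
         fare_minus_miles  miles
vehicle                         
sedan           40.666667     21
suv             -9.166667     80
truck           40.000000     71
take 2 rows with smallest miles:
         fare_minus_miles  miles
vehicle                         
sedan           40.666667     21
truck           40.000000     71
add column combo = t['miles'] * t['fare_minus_miles']:
         fare_minus_miles  miles   combo
vehicle                                 
sedan           40.666667     21   854.0
truck           40.000000     71  2840.0

854.0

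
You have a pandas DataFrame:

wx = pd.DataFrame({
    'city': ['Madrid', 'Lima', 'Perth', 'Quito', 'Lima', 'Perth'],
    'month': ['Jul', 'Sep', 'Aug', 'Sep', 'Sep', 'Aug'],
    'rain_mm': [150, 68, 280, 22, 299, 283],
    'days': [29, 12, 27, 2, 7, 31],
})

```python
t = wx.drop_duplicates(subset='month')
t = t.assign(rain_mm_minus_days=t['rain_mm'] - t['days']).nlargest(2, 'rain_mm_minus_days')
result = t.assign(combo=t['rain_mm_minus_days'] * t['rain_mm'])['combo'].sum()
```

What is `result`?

drop duplicate month (keep=first):
     city month  rain_mm  days
0  Madrid   Jul      150    29
1    Lima   Sep       68    12
2   Perth   Aug      280    27
add column rain_mm_minus_days = t['rain_mm'] - t['days']:
     city month  rain_mm  days  rain_mm_minus_days
0  Madrid   Jul      150    29                 121
1    Lima   Sep       68    12                  56
2   Perth   Aug      280    27                 253
take 2 rows with largest rain_mm_minus_days:
     city month  rain_mm  days  rain_mm_minus_days
2   Perth   Aug      280    27                 253
0  Madrid   Jul      150    29                 121
add column combo = t['rain_mm_minus_days'] * t['rain_mm']:
     city month  rain_mm  days  rain_mm_minus_days  combo
2   Perth   Aug      280    27                 253  70840
0  Madrid   Jul      150    29                 121  18150

88990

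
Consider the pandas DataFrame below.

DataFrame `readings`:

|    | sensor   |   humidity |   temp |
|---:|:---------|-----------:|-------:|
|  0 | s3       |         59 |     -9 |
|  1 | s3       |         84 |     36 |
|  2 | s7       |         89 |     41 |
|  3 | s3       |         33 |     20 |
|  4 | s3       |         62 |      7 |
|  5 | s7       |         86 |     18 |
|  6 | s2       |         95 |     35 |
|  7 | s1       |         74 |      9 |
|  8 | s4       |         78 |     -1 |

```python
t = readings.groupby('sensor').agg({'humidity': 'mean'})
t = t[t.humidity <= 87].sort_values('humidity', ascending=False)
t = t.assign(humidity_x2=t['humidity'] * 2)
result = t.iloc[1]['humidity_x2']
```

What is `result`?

group by sensor, mean of humidity:
        humidity
sensor          
s1          74.0
s2          95.0
s3          59.5
s4          78.0
s7          87.5
filter rows where humidity <= 87:
        humidity
sensor          
s1          74.0
s3          59.5
s4          78.0
sort by humidity descending:
        humidity
sensor          
s4          78.0
s1          74.0
s3          59.5
add column humidity_x2 = t['humidity'] * 2:
        humidity  humidity_x2
sensor                       
s4          78.0        156.0
s1          74.0        148.0
s3          59.5        119.0
Reading off the value at position 1, column 'humidity_x2', we get 148.0.

148.0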